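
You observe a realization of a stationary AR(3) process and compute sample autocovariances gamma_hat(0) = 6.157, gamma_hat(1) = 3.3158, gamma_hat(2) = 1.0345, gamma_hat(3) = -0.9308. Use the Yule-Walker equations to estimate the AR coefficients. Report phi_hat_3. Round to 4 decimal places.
\hat\phi_{3} = -0.2390

The Yule-Walker equations for an AR(p) process read, in matrix form,
  Gamma_p phi = r_p,   with   (Gamma_p)_{ij} = gamma(|i - j|),
                       (r_p)_i = gamma(i),   i,j = 1..p.
Substitute the sample gammas (Toeplitz matrix and right-hand side of size 3):
  Gamma_p = [[6.157, 3.3158, 1.0345], [3.3158, 6.157, 3.3158], [1.0345, 3.3158, 6.157]]
  r_p     = [3.3158, 1.0345, -0.9308]
Written out (R1..R3):
  (R1) 6.157 phi_1 + 3.3158 phi_2 + 1.0345 phi_3 = 3.3158
  (R2) 3.3158 phi_1 + 6.157 phi_2 + 3.3158 phi_3 = 1.0345
  (R3) 1.0345 phi_1 + 3.3158 phi_2 + 6.157 phi_3 = -0.9308
Gaussian elimination:
  R2 <- R2 - (3.3158/6.157) R1 = R2 - (0.538541) R1:  4.371304 phi_2 + 2.758679 phi_3 = -0.751196
  R3 <- R3 - (1.0345/6.157) R1 = R3 - (0.16802) R1:  2.758679 phi_2 + 5.983183 phi_3 = -1.487921
  R3 <- R3 - (2.758679/4.371304) R2 = R3 - (0.631088) R2:  4.242213 phi_3 = -1.01385
Back-substitution:
  phi_hat_3 = -1.01385 / 4.242213 = -0.238991
  phi_hat_2 = (-0.751196 - (2.758679)(-0.238991)) / 4.371304 = -0.021023
  phi_hat_1 = (3.3158 - (3.3158)(-0.021023) - (1.0345)(-0.238991)) / 6.157 = 0.590018
So phi_hat = [0.5900, -0.0210, -0.2390].
Therefore phi_hat_3 = -0.2390.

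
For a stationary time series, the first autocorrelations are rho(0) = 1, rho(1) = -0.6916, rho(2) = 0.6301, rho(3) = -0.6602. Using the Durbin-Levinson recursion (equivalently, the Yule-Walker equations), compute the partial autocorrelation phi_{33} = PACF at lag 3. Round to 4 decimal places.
\phi_{33} = -0.3141

The PACF at lag k is phi_{kk}, the last component of the solution
to the Yule-Walker system G_k phi = r_k where
  (G_k)_{ij} = rho(|i - j|), (r_k)_i = rho(i), i,j = 1..k.
Equivalently, Durbin-Levinson gives phi_{kk} iteratively:
  phi_{11} = rho(1)
  phi_{kk} = [rho(k) - sum_{j=1..k-1} phi_{k-1,j} rho(k-j)]
            / [1 - sum_{j=1..k-1} phi_{k-1,j} rho(j)],
  phi_{k,j} = phi_{k-1,j} - phi_{kk} phi_{k-1,k-j},  j = 1..k-1.
Step k = 1:
  phi_11 = rho(1) = -0.6916.
Step k = 2:
  phi_22 = [rho(2) - phi_11 rho(1)] / [1 - phi_11 rho(1)] = [0.6301 - (-0.6916)(-0.6916)] / [1 - (-0.6916)(-0.6916)]
         = 0.15178944 / 0.52168944 = 0.290957.
  Update: phi_21 = phi_11 - phi_22 phi_11 = -0.6916 - (0.290957)(-0.6916) = -0.490374.
Step k = 3:
  phi_33 = [rho(3) - phi_21 rho(2) - phi_22 rho(1)] / [1 - phi_21 rho(1) - phi_22 rho(2)]
    numerator   = -0.6602 - (-0.490374)(0.6301) - (0.290957)(-0.6916) = -0.14998927
    denominator = 1 - (-0.490374)(-0.6916) - (0.290957)(0.6301) = 0.47752517
  phi_33 = -0.14998927 / 0.47752517 = -0.3141.
Therefore phi_{33} = -0.3141.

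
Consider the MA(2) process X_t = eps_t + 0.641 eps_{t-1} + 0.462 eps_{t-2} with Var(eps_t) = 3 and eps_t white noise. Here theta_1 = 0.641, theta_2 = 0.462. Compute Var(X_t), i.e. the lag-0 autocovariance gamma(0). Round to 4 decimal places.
\gamma(0) = 4.8730

For an MA(q) process X_t = eps_t + sum_i theta_i eps_{t-i} with
Var(eps_t) = sigma^2, the variance is
  gamma(0) = sigma^2 * (1 + sum_i theta_i^2).
  sum_i theta_i^2 = (0.641)^2 + (0.462)^2 = 0.410881 + 0.213444 = 0.624325.
  gamma(0) = 3 * (1 + 0.624325) = 3 * 1.624325 = 4.872975, which rounds to 4.8730.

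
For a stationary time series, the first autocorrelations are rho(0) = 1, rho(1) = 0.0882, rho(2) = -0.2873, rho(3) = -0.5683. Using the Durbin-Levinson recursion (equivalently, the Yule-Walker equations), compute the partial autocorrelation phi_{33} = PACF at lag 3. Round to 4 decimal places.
\phi_{33} = -0.5630

The PACF at lag k is phi_{kk}, the last component of the solution
to the Yule-Walker system G_k phi = r_k where
  (G_k)_{ij} = rho(|i - j|), (r_k)_i = rho(i), i,j = 1..k.
Equivalently, Durbin-Levinson gives phi_{kk} iteratively:
  phi_{11} = rho(1)
  phi_{kk} = [rho(k) - sum_{j=1..k-1} phi_{k-1,j} rho(k-j)]
            / [1 - sum_{j=1..k-1} phi_{k-1,j} rho(j)],
  phi_{k,j} = phi_{k-1,j} - phi_{kk} phi_{k-1,k-j},  j = 1..k-1.
Step k = 1:
  phi_11 = rho(1) = 0.0882.
Step k = 2:
  phi_22 = [rho(2) - phi_11 rho(1)] / [1 - phi_11 rho(1)] = [-0.2873 - (0.0882)(0.0882)] / [1 - (0.0882)(0.0882)]
         = -0.29507924 / 0.99222076 = -0.297393.
  Update: phi_21 = phi_11 - phi_22 phi_11 = 0.0882 - (-0.297393)(0.0882) = 0.11443.
Step k = 3:
  phi_33 = [rho(3) - phi_21 rho(2) - phi_22 rho(1)] / [1 - phi_21 rho(1) - phi_22 rho(2)]
    numerator   = -0.5683 - (0.11443)(-0.2873) - (-0.297393)(0.0882) = -0.50919421
    denominator = 1 - (0.11443)(0.0882) - (-0.297393)(-0.2873) = 0.90446634
  phi_33 = -0.50919421 / 0.90446634 = -0.563.
Therefore phi_{33} = -0.5630.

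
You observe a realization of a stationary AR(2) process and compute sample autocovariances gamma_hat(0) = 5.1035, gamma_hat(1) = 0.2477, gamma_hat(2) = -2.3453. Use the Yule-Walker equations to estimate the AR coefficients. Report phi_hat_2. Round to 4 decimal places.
\hat\phi_{2} = -0.4630

The Yule-Walker equations for an AR(p) process read, in matrix form,
  Gamma_p phi = r_p,   with   (Gamma_p)_{ij} = gamma(|i - j|),
                       (r_p)_i = gamma(i),   i,j = 1..p.
Substitute the sample gammas (Toeplitz matrix and right-hand side of size 2):
  Gamma_p = [[5.1035, 0.2477], [0.2477, 5.1035]]
  r_p     = [0.2477, -2.3453]
Written out:
  5.1035 phi_1 + 0.2477 phi_2 = 0.2477
  0.2477 phi_1 + 5.1035 phi_2 = -2.3453
Solve by Cramer's rule:
  det = gamma(0)^2 - gamma(1)^2 = (5.1035)^2 - (0.2477)^2 = 26.04571225 - 0.06135529 = 25.98435696
  phi_hat_1 = [gamma(1) gamma(0) - gamma(1) gamma(2)] / det = [(0.2477)(5.1035) - (0.2477)(-2.3453)] / 25.98435696 = 1.84506776 / 25.98435696 = 0.071
  phi_hat_2 = [gamma(0) gamma(2) - gamma(1)^2] / det = [(5.1035)(-2.3453) - (0.2477)^2] / 25.98435696 = -12.03059384 / 25.98435696 = -0.463
So phi_hat = [0.0710, -0.4630].
Therefore phi_hat_2 = -0.4630.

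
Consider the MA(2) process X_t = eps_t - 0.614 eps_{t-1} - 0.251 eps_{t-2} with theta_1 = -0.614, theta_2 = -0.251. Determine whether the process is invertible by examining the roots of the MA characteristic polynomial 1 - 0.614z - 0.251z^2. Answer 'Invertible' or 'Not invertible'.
\text{Invertible}

The MA(q) characteristic polynomial is P(z) = 1 - 0.614z - 0.251z^2.
Invertibility requires all roots to lie outside the unit circle, i.e. |z| > 1 for every root.
Set 1 + (-0.614) z + (-0.251) z^2 = 0, i.e. a z^2 + b z + c = 0 with a = -0.251, b = -0.614, c = 1.
Discriminant D = b^2 - 4ac = (-0.614)^2 - 4*(-0.251)*1 = 0.376996 - (-1.004) = 1.380996.
D >= 0, so the roots are real: z = (-b +/- sqrt(D)) / (2a) = (0.614 +/- 1.175158) / (-0.502).
  z_1 = (0.614 + 1.175158) / (-0.502) = -3.5641,   |z_1| = 3.5641.
  z_2 = (0.614 - 1.175158) / (-0.502) = 1.1178,   |z_2| = 1.1178.
Moduli of all roots: 3.5641, 1.1178.
All moduli strictly greater than 1? Yes.
Verdict: Invertible.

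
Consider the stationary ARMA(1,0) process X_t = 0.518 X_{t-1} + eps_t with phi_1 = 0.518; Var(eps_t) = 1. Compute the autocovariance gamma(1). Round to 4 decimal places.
\gamma(1) = 0.7080

Multiply the model equation by X_{t-k} and take expectations. With theta_0 = psi_0 = 1 and psi_j the MA(infinity) weights, this gives
  gamma(k) - sum_i phi_i gamma(k-i) = c_k,
  c_k = sigma^2 * sum_{j=k..q} theta_j psi_{j-k}   (c_k = 0 for k > q),
using gamma(-m) = gamma(m).
Pure AR (q = 0): c_0 = sigma^2 = 1, c_k = 0 for k >= 1.
Equations for k = 0 and k = 1 (AR order 1):
  gamma(0) = phi_1 gamma(1) + c_0
  gamma(1) = phi_1 gamma(0) + c_1
Substituting the second into the first: gamma(0) (1 - phi_1^2) = c_0 + phi_1 c_1, so
  gamma(0) = c_0 / (1 - phi_1^2) = 1 / (1 - (0.518)^2) = 1 / 0.731676 = 1.366725.
  gamma(1) = phi_1 gamma(0) = (0.518)(1.366725) = 0.707964.
Therefore gamma(1) = 0.7080 (to 4 decimal places).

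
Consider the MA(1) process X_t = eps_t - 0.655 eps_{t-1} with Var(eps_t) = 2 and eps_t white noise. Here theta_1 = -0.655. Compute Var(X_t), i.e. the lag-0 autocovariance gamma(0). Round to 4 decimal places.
\gamma(0) = 2.8581

For an MA(q) process X_t = eps_t + sum_i theta_i eps_{t-i} with
Var(eps_t) = sigma^2, the variance is
  gamma(0) = sigma^2 * (1 + sum_i theta_i^2).
  sum_i theta_i^2 = (-0.655)^2 = 0.429025.
  gamma(0) = 2 * (1 + 0.429025) = 2 * 1.429025 = 2.85805, which rounds to 2.8581.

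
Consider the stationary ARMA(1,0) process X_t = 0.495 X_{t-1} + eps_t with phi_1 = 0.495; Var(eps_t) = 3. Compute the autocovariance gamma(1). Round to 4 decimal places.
\gamma(1) = 1.9670

Multiply the model equation by X_{t-k} and take expectations. With theta_0 = psi_0 = 1 and psi_j the MA(infinity) weights, this gives
  gamma(k) - sum_i phi_i gamma(k-i) = c_k,
  c_k = sigma^2 * sum_{j=k..q} theta_j psi_{j-k}   (c_k = 0 for k > q),
using gamma(-m) = gamma(m).
Pure AR (q = 0): c_0 = sigma^2 = 3, c_k = 0 for k >= 1.
Equations for k = 0 and k = 1 (AR order 1):
  gamma(0) = phi_1 gamma(1) + c_0
  gamma(1) = phi_1 gamma(0) + c_1
Substituting the second into the first: gamma(0) (1 - phi_1^2) = c_0 + phi_1 c_1, so
  gamma(0) = c_0 / (1 - phi_1^2) = 3 / (1 - (0.495)^2) = 3 / 0.754975 = 3.973642.
  gamma(1) = phi_1 gamma(0) = (0.495)(3.973642) = 1.966953.
Therefore gamma(1) = 1.9670 (to 4 decimal places).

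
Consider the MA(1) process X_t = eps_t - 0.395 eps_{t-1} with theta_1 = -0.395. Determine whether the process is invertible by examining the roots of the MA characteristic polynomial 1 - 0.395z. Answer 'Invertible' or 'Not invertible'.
\text{Invertible}

The MA(q) characteristic polynomial is P(z) = 1 - 0.395z.
Invertibility requires all roots to lie outside the unit circle, i.e. |z| > 1 for every root.
This is linear in z: 1 + (-0.395) z = 0  =>  z = -1/(-0.395) = 2.531646,  |z| = 2.531646.
Moduli of all roots: 2.5316.
All moduli strictly greater than 1? Yes.
Verdict: Invertible.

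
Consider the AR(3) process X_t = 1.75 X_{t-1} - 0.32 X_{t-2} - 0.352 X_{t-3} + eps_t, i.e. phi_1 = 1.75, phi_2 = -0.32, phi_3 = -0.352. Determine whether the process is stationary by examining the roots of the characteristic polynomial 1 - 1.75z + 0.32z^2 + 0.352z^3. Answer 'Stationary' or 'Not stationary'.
\text{Not stationary}

The AR(p) characteristic polynomial is P(z) = 1 - 1.75z + 0.32z^2 + 0.352z^3.
Stationarity requires all roots to lie outside the unit circle, i.e. |z| > 1 for every root.
Degree 3: look for a simple real root z0 first, then factor out (1 - z/z0) and solve the remaining quadratic.
Testing z0 = 1.25: P(1.25) = 1 + (-1.75)(1.25) + (0.32)(1.25)^2 + (0.352)(1.25)^3
  = 1 + (-2.1875) + (0.5) + (0.6875) = 0.  So z_0 = 1.25 is a root, |z_0| = 1.25.
Divide out the factor (1 - 0.8 z) = (1 - z/z0) (since 1/z0 = 0.8):
  P(z) = (1 - 0.8 z)(1 + (-0.95) z + (-0.44) z^2)
  [check: z-coef -0.95 - (0.8) = -1.75; z^2-coef -0.44 - (0.8)(-0.95) = 0.32; z^3-coef -(0.8)(-0.44) = 0.352.]
Remaining roots from the quadratic factor 1 + (-0.95) z + (-0.44) z^2:
  Set 1 + (-0.95) z + (-0.44) z^2 = 0, i.e. a z^2 + b z + c = 0 with a = -0.44, b = -0.95, c = 1.
  Discriminant D = b^2 - 4ac = (-0.95)^2 - 4*(-0.44)*1 = 0.9025 - (-1.76) = 2.6625.
  D >= 0, so the roots are real: z = (-b +/- sqrt(D)) / (2a) = (0.95 +/- 1.631717) / (-0.88).
    z_1 = (0.95 + 1.631717) / (-0.88) = -2.9338,   |z_1| = 2.9338.
    z_2 = (0.95 - 1.631717) / (-0.88) = 0.7747,   |z_2| = 0.7747.
Moduli of all roots: 1.2500, 2.9338, 0.7747.
All moduli strictly greater than 1? No.
Verdict: Not stationary.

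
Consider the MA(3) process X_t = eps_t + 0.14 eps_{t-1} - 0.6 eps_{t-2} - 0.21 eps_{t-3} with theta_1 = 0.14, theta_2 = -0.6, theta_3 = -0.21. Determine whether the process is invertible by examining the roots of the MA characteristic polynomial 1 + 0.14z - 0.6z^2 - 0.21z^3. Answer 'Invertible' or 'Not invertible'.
\text{Invertible}

The MA(q) characteristic polynomial is P(z) = 1 + 0.14z - 0.6z^2 - 0.21z^3.
Invertibility requires all roots to lie outside the unit circle, i.e. |z| > 1 for every root.
Degree 3: look for a simple real root z0 first, then factor out (1 - z/z0) and solve the remaining quadratic.
Testing z0 = -2: P(-2) = 1 + (0.14)(-2) + (-0.6)(-2)^2 + (-0.21)(-2)^3
  = 1 + (-0.28) + (-2.4) + (1.68) = 0.  So z_0 = -2 is a root, |z_0| = 2.
Divide out the factor (1 + 0.5 z) = (1 - z/z0) (since 1/z0 = -0.5):
  P(z) = (1 + 0.5 z)(1 + (-0.36) z + (-0.42) z^2)
  [check: z-coef -0.36 - (-0.5) = 0.14; z^2-coef -0.42 - (-0.5)(-0.36) = -0.6; z^3-coef -(-0.5)(-0.42) = -0.21.]
Remaining roots from the quadratic factor 1 + (-0.36) z + (-0.42) z^2:
  Set 1 + (-0.36) z + (-0.42) z^2 = 0, i.e. a z^2 + b z + c = 0 with a = -0.42, b = -0.36, c = 1.
  Discriminant D = b^2 - 4ac = (-0.36)^2 - 4*(-0.42)*1 = 0.1296 - (-1.68) = 1.8096.
  D >= 0, so the roots are real: z = (-b +/- sqrt(D)) / (2a) = (0.36 +/- 1.345214) / (-0.84).
    z_1 = (0.36 + 1.345214) / (-0.84) = -2.03,   |z_1| = 2.03.
    z_2 = (0.36 - 1.345214) / (-0.84) = 1.1729,   |z_2| = 1.1729.
Moduli of all roots: 2.0000, 2.0300, 1.1729.
All moduli strictly greater than 1? Yes.
Verdict: Invertible.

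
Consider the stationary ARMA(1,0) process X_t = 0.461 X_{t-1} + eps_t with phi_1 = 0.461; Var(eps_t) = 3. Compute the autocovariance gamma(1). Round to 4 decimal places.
\gamma(1) = 1.7562

Multiply the model equation by X_{t-k} and take expectations. With theta_0 = psi_0 = 1 and psi_j the MA(infinity) weights, this gives
  gamma(k) - sum_i phi_i gamma(k-i) = c_k,
  c_k = sigma^2 * sum_{j=k..q} theta_j psi_{j-k}   (c_k = 0 for k > q),
using gamma(-m) = gamma(m).
Pure AR (q = 0): c_0 = sigma^2 = 3, c_k = 0 for k >= 1.
Equations for k = 0 and k = 1 (AR order 1):
  gamma(0) = phi_1 gamma(1) + c_0
  gamma(1) = phi_1 gamma(0) + c_1
Substituting the second into the first: gamma(0) (1 - phi_1^2) = c_0 + phi_1 c_1, so
  gamma(0) = c_0 / (1 - phi_1^2) = 3 / (1 - (0.461)^2) = 3 / 0.787479 = 3.809625.
  gamma(1) = phi_1 gamma(0) = (0.461)(3.809625) = 1.756237.
Therefore gamma(1) = 1.7562 (to 4 decimal places).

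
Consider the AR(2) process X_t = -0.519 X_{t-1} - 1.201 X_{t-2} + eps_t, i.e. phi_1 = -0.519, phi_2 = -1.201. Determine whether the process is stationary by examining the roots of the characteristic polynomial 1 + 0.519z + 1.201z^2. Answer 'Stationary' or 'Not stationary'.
\text{Not stationary}

The AR(p) characteristic polynomial is P(z) = 1 + 0.519z + 1.201z^2.
Stationarity requires all roots to lie outside the unit circle, i.e. |z| > 1 for every root.
Set 1 + (0.519) z + (1.201) z^2 = 0, i.e. a z^2 + b z + c = 0 with a = 1.201, b = 0.519, c = 1.
Discriminant D = b^2 - 4ac = (0.519)^2 - 4*(1.201)*1 = 0.269361 - (4.804) = -4.534639.
D < 0, so the roots are the complex-conjugate pair z = (-b +/- i sqrt(-D)) / (2a) = -0.2161 +/- 0.8865i.
For a conjugate pair |z|^2 = z * conj(z) = (product of roots) = c/a = 1/(1.201) = 0.832639, so |z| = sqrt(0.832639) = 0.9125 for both roots.
Moduli of all roots: 0.9125, 0.9125.
All moduli strictly greater than 1? No.
Verdict: Not stationary.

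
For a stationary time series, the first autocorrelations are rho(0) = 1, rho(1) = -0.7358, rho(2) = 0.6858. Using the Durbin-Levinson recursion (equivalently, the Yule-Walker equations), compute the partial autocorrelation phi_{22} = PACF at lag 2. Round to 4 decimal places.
\phi_{22} = 0.3149

The PACF at lag k is phi_{kk}, the last component of the solution
to the Yule-Walker system G_k phi = r_k where
  (G_k)_{ij} = rho(|i - j|), (r_k)_i = rho(i), i,j = 1..k.
Equivalently, Durbin-Levinson gives phi_{kk} iteratively:
  phi_{11} = rho(1)
  phi_{kk} = [rho(k) - sum_{j=1..k-1} phi_{k-1,j} rho(k-j)]
            / [1 - sum_{j=1..k-1} phi_{k-1,j} rho(j)],
  phi_{k,j} = phi_{k-1,j} - phi_{kk} phi_{k-1,k-j},  j = 1..k-1.
Step k = 1:
  phi_11 = rho(1) = -0.7358.
Step k = 2:
  phi_22 = [rho(2) - phi_11 rho(1)] / [1 - phi_11 rho(1)] = [0.6858 - (-0.7358)(-0.7358)] / [1 - (-0.7358)(-0.7358)]
         = 0.14439836 / 0.45859836 = 0.3149.
Therefore phi_{22} = 0.3149.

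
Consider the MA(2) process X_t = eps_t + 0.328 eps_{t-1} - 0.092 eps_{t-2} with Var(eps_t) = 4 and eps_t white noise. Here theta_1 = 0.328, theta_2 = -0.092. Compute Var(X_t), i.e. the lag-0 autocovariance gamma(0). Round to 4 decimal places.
\gamma(0) = 4.4642

For an MA(q) process X_t = eps_t + sum_i theta_i eps_{t-i} with
Var(eps_t) = sigma^2, the variance is
  gamma(0) = sigma^2 * (1 + sum_i theta_i^2).
  sum_i theta_i^2 = (0.328)^2 + (-0.092)^2 = 0.107584 + 0.008464 = 0.116048.
  gamma(0) = 4 * (1 + 0.116048) = 4 * 1.116048 = 4.464192, which rounds to 4.4642.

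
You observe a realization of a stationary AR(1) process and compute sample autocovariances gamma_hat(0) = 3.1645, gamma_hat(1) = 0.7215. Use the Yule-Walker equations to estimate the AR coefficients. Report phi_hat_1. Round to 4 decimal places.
\hat\phi_{1} = 0.2280

The Yule-Walker equations for an AR(p) process read, in matrix form,
  Gamma_p phi = r_p,   with   (Gamma_p)_{ij} = gamma(|i - j|),
                       (r_p)_i = gamma(i),   i,j = 1..p.
Substitute the sample gammas (Toeplitz matrix and right-hand side of size 1):
  Gamma_p = [[3.1645]]
  r_p     = [0.7215]
With p = 1 this is the single equation gamma(0) phi_1 = gamma(1):
  phi_hat_1 = gamma(1) / gamma(0) = 0.7215 / 3.1645 = 0.2280.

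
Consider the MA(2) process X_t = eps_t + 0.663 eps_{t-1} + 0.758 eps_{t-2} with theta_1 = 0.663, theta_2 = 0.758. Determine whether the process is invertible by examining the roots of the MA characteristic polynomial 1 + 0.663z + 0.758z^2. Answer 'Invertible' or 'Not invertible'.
\text{Invertible}

The MA(q) characteristic polynomial is P(z) = 1 + 0.663z + 0.758z^2.
Invertibility requires all roots to lie outside the unit circle, i.e. |z| > 1 for every root.
Set 1 + (0.663) z + (0.758) z^2 = 0, i.e. a z^2 + b z + c = 0 with a = 0.758, b = 0.663, c = 1.
Discriminant D = b^2 - 4ac = (0.663)^2 - 4*(0.758)*1 = 0.439569 - (3.032) = -2.592431.
D < 0, so the roots are the complex-conjugate pair z = (-b +/- i sqrt(-D)) / (2a) = -0.4373 +/- 1.0621i.
For a conjugate pair |z|^2 = z * conj(z) = (product of roots) = c/a = 1/(0.758) = 1.319261, so |z| = sqrt(1.319261) = 1.1486 for both roots.
Moduli of all roots: 1.1486, 1.1486.
All moduli strictly greater than 1? Yes.
Verdict: Invertible.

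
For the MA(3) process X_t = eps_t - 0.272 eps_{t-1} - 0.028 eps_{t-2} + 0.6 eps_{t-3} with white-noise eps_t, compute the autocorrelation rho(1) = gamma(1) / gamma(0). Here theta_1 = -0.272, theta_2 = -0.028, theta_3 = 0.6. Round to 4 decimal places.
\rho(1) = -0.1960

For an MA(q) process with theta_0 = 1, the autocovariance is
  gamma(k) = sigma^2 * sum_{i=0..q-k} theta_i * theta_{i+k},
and rho(k) = gamma(k) / gamma(0). Sigma^2 cancels.
  numerator   = (1)*(-0.272) + (-0.272)*(-0.028) + (-0.028)*(0.6) = -0.281184.
  denominator = (1)^2 + (-0.272)^2 + (-0.028)^2 + (0.6)^2 = 1.434768.
  rho(1) = -0.281184 / 1.434768 = -0.1960.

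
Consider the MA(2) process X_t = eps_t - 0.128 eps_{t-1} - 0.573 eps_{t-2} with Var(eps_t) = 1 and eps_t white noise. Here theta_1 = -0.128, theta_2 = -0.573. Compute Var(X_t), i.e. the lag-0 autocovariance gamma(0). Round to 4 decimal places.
\gamma(0) = 1.3447

For an MA(q) process X_t = eps_t + sum_i theta_i eps_{t-i} with
Var(eps_t) = sigma^2, the variance is
  gamma(0) = sigma^2 * (1 + sum_i theta_i^2).
  sum_i theta_i^2 = (-0.128)^2 + (-0.573)^2 = 0.016384 + 0.328329 = 0.344713.
  gamma(0) = 1 * (1 + 0.344713) = 1 * 1.344713 = 1.344713, which rounds to 1.3447.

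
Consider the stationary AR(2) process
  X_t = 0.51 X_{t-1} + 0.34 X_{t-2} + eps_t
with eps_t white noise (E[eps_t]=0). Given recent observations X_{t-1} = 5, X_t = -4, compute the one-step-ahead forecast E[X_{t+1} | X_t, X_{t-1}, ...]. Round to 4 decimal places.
E[X_{t+1} \mid \mathcal F_t] = -0.3400

For an AR(p) model X_t = c + sum_i phi_i X_{t-i} + eps_t, the
one-step-ahead conditional mean is
  E[X_{t+1} | X_t, ...] = c + sum_i phi_i X_{t+1-i}.
Substitute known values:
  E[X_{t+1} | ...] = (0.51) * (-4) + (0.34) * (5)
                   = -0.3400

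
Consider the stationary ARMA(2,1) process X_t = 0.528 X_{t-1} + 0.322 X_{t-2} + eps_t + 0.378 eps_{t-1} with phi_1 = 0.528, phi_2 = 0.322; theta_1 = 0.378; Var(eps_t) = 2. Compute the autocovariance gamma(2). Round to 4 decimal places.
\gamma(2) = 7.7875

Multiply the model equation by X_{t-k} and take expectations. With theta_0 = psi_0 = 1 and psi_j the MA(infinity) weights, this gives
  gamma(k) - sum_i phi_i gamma(k-i) = c_k,
  c_k = sigma^2 * sum_{j=k..q} theta_j psi_{j-k}   (c_k = 0 for k > q),
using gamma(-m) = gamma(m).
psi-weights needed (psi_j = theta_j + sum_i phi_i psi_{j-i}):
  psi_1 = theta_1 + phi_1 = 0.378 + (0.528) = 0.906
Right-hand sides:
  c_0 = sigma^2 (1 + theta_1 psi_1) = 2 * (1 + (0.378)(0.906)) = 2 * 1.342468 = 2.684936
  c_1 = sigma^2 theta_1 = 2 * (0.378) = 0.756
  c_2 = 0
Equations for k = 0, 1, 2 (AR order 2, c_2 = 0):
  (E0) gamma(0) = phi_1 gamma(1) + phi_2 gamma(2) + c_0
  (E1) gamma(1) = phi_1 gamma(0) + phi_2 gamma(1) + c_1
  (E2) gamma(2) = phi_1 gamma(1) + phi_2 gamma(0)
From (E1): gamma(1) = A gamma(0) + B with
  A = phi_1 / (1 - phi_2) = 0.528 / 0.678 = 0.778761,   B = c_1 / (1 - phi_2) = 0.756 / 0.678 = 1.115044.
Insert (E2) into (E0): gamma(0) (1 - phi_2^2) = phi_1 (1 + phi_2) gamma(1) + c_0.
  phi_1 (1 + phi_2) = (0.528)(1.322) = 0.698016,   1 - phi_2^2 = 0.896316.
Replace gamma(1) by A gamma(0) + B and collect gamma(0):
  gamma(0) [0.896316 - (0.698016)(0.778761)] = (0.698016)(1.115044) + 2.684936
  gamma(0) * 0.352728 = 3.463255
  gamma(0) = 3.463255 / 0.352728 = 9.818477.
  gamma(1) = A gamma(0) + B = (0.778761)(9.818477) + (1.115044) = 8.761291.
  gamma(2) = phi_1 gamma(1) + phi_2 gamma(0) = (0.528)(8.761291) + (0.322)(9.818477) = 7.787511.
Therefore gamma(2) = 7.7875 (to 4 decimal places).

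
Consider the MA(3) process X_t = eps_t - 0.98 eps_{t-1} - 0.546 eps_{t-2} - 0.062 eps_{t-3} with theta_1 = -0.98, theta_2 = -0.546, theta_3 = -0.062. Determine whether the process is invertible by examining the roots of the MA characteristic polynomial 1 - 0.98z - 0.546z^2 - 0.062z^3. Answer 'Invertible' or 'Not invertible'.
\text{Not invertible}

The MA(q) characteristic polynomial is P(z) = 1 - 0.98z - 0.546z^2 - 0.062z^3.
Invertibility requires all roots to lie outside the unit circle, i.e. |z| > 1 for every root.
Degree 3: look for a simple real root z0 first, then factor out (1 - z/z0) and solve the remaining quadratic.
Testing z0 = -5: P(-5) = 1 + (-0.98)(-5) + (-0.546)(-5)^2 + (-0.062)(-5)^3
  = 1 + (4.9) + (-13.65) + (7.75) = 0.  So z_0 = -5 is a root, |z_0| = 5.
Divide out the factor (1 + 0.2 z) = (1 - z/z0) (since 1/z0 = -0.2):
  P(z) = (1 + 0.2 z)(1 + (-1.18) z + (-0.31) z^2)
  [check: z-coef -1.18 - (-0.2) = -0.98; z^2-coef -0.31 - (-0.2)(-1.18) = -0.546; z^3-coef -(-0.2)(-0.31) = -0.062.]
Remaining roots from the quadratic factor 1 + (-1.18) z + (-0.31) z^2:
  Set 1 + (-1.18) z + (-0.31) z^2 = 0, i.e. a z^2 + b z + c = 0 with a = -0.31, b = -1.18, c = 1.
  Discriminant D = b^2 - 4ac = (-1.18)^2 - 4*(-0.31)*1 = 1.3924 - (-1.24) = 2.6324.
  D >= 0, so the roots are real: z = (-b +/- sqrt(D)) / (2a) = (1.18 +/- 1.622467) / (-0.62).
    z_1 = (1.18 + 1.622467) / (-0.62) = -4.5201,   |z_1| = 4.5201.
    z_2 = (1.18 - 1.622467) / (-0.62) = 0.7137,   |z_2| = 0.7137.
Moduli of all roots: 5.0000, 4.5201, 0.7137.
All moduli strictly greater than 1? No.
Verdict: Not invertible.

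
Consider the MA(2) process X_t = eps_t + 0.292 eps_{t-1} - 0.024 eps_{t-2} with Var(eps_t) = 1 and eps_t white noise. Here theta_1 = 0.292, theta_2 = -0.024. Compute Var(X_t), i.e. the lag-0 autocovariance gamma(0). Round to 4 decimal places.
\gamma(0) = 1.0858

For an MA(q) process X_t = eps_t + sum_i theta_i eps_{t-i} with
Var(eps_t) = sigma^2, the variance is
  gamma(0) = sigma^2 * (1 + sum_i theta_i^2).
  sum_i theta_i^2 = (0.292)^2 + (-0.024)^2 = 0.085264 + 0.000576 = 0.08584.
  gamma(0) = 1 * (1 + 0.08584) = 1 * 1.08584 = 1.08584, which rounds to 1.0858.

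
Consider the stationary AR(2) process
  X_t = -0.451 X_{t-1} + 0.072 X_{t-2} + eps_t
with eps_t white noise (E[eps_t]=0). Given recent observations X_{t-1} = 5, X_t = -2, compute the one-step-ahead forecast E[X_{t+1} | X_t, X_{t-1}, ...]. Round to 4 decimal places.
E[X_{t+1} \mid \mathcal F_t] = 1.2620

For an AR(p) model X_t = c + sum_i phi_i X_{t-i} + eps_t, the
one-step-ahead conditional mean is
  E[X_{t+1} | X_t, ...] = c + sum_i phi_i X_{t+1-i}.
Substitute known values:
  E[X_{t+1} | ...] = (-0.451) * (-2) + (0.072) * (5)
                   = 1.2620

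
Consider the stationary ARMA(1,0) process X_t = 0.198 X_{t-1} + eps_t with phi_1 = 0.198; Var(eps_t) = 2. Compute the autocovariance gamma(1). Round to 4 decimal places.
\gamma(1) = 0.4122

Multiply the model equation by X_{t-k} and take expectations. With theta_0 = psi_0 = 1 and psi_j the MA(infinity) weights, this gives
  gamma(k) - sum_i phi_i gamma(k-i) = c_k,
  c_k = sigma^2 * sum_{j=k..q} theta_j psi_{j-k}   (c_k = 0 for k > q),
using gamma(-m) = gamma(m).
Pure AR (q = 0): c_0 = sigma^2 = 2, c_k = 0 for k >= 1.
Equations for k = 0 and k = 1 (AR order 1):
  gamma(0) = phi_1 gamma(1) + c_0
  gamma(1) = phi_1 gamma(0) + c_1
Substituting the second into the first: gamma(0) (1 - phi_1^2) = c_0 + phi_1 c_1, so
  gamma(0) = c_0 / (1 - phi_1^2) = 2 / (1 - (0.198)^2) = 2 / 0.960796 = 2.081607.
  gamma(1) = phi_1 gamma(0) = (0.198)(2.081607) = 0.412158.
Therefore gamma(1) = 0.4122 (to 4 decimal places).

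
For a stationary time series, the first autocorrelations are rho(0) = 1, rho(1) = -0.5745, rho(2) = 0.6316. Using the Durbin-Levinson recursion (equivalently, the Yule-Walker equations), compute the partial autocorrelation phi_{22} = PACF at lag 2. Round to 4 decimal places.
\phi_{22} = 0.4501

The PACF at lag k is phi_{kk}, the last component of the solution
to the Yule-Walker system G_k phi = r_k where
  (G_k)_{ij} = rho(|i - j|), (r_k)_i = rho(i), i,j = 1..k.
Equivalently, Durbin-Levinson gives phi_{kk} iteratively:
  phi_{11} = rho(1)
  phi_{kk} = [rho(k) - sum_{j=1..k-1} phi_{k-1,j} rho(k-j)]
            / [1 - sum_{j=1..k-1} phi_{k-1,j} rho(j)],
  phi_{k,j} = phi_{k-1,j} - phi_{kk} phi_{k-1,k-j},  j = 1..k-1.
Step k = 1:
  phi_11 = rho(1) = -0.5745.
Step k = 2:
  phi_22 = [rho(2) - phi_11 rho(1)] / [1 - phi_11 rho(1)] = [0.6316 - (-0.5745)(-0.5745)] / [1 - (-0.5745)(-0.5745)]
         = 0.30154975 / 0.66994975 = 0.4501.
Therefore phi_{22} = 0.4501.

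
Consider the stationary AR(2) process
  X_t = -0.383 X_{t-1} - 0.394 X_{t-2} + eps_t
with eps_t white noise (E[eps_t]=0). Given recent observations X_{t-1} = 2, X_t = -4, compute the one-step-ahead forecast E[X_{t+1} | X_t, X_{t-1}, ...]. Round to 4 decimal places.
E[X_{t+1} \mid \mathcal F_t] = 0.7440

For an AR(p) model X_t = c + sum_i phi_i X_{t-i} + eps_t, the
one-step-ahead conditional mean is
  E[X_{t+1} | X_t, ...] = c + sum_i phi_i X_{t+1-i}.
Substitute known values:
  E[X_{t+1} | ...] = (-0.383) * (-4) + (-0.394) * (2)
                   = 0.7440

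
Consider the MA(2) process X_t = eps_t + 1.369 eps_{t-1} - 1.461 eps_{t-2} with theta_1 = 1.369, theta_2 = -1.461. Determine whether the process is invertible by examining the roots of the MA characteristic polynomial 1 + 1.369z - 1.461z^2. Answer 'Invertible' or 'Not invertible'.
\text{Not invertible}

The MA(q) characteristic polynomial is P(z) = 1 + 1.369z - 1.461z^2.
Invertibility requires all roots to lie outside the unit circle, i.e. |z| > 1 for every root.
Set 1 + (1.369) z + (-1.461) z^2 = 0, i.e. a z^2 + b z + c = 0 with a = -1.461, b = 1.369, c = 1.
Discriminant D = b^2 - 4ac = (1.369)^2 - 4*(-1.461)*1 = 1.874161 - (-5.844) = 7.718161.
D >= 0, so the roots are real: z = (-b +/- sqrt(D)) / (2a) = (-1.369 +/- 2.778158) / (-2.922).
  z_1 = (-1.369 + 2.778158) / (-2.922) = -0.4823,   |z_1| = 0.4823.
  z_2 = (-1.369 - 2.778158) / (-2.922) = 1.4193,   |z_2| = 1.4193.
Moduli of all roots: 0.4823, 1.4193.
All moduli strictly greater than 1? No.
Verdict: Not invertible.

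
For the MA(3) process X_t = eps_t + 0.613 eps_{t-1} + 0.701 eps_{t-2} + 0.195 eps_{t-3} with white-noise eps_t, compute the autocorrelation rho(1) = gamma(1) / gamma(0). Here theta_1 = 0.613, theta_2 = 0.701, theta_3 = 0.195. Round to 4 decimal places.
\rho(1) = 0.6190

For an MA(q) process with theta_0 = 1, the autocovariance is
  gamma(k) = sigma^2 * sum_{i=0..q-k} theta_i * theta_{i+k},
and rho(k) = gamma(k) / gamma(0). Sigma^2 cancels.
  numerator   = (1)*(0.613) + (0.613)*(0.701) + (0.701)*(0.195) = 1.179408.
  denominator = (1)^2 + (0.613)^2 + (0.701)^2 + (0.195)^2 = 1.905195.
  rho(1) = 1.179408 / 1.905195 = 0.6190.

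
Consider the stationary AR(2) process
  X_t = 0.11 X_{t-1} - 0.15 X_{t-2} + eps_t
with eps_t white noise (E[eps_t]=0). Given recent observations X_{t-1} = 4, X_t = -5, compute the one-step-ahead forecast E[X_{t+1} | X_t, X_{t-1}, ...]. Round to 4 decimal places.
E[X_{t+1} \mid \mathcal F_t] = -1.1500

For an AR(p) model X_t = c + sum_i phi_i X_{t-i} + eps_t, the
one-step-ahead conditional mean is
  E[X_{t+1} | X_t, ...] = c + sum_i phi_i X_{t+1-i}.
Substitute known values:
  E[X_{t+1} | ...] = (0.11) * (-5) + (-0.15) * (4)
                   = -1.1500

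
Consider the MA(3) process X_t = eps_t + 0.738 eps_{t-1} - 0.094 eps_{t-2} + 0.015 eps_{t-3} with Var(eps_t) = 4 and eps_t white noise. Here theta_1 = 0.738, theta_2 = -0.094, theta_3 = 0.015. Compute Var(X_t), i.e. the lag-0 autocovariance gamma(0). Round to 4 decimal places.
\gamma(0) = 6.2148

For an MA(q) process X_t = eps_t + sum_i theta_i eps_{t-i} with
Var(eps_t) = sigma^2, the variance is
  gamma(0) = sigma^2 * (1 + sum_i theta_i^2).
  sum_i theta_i^2 = (0.738)^2 + (-0.094)^2 + (0.015)^2 = 0.544644 + 0.008836 + 0.000225 = 0.553705.
  gamma(0) = 4 * (1 + 0.553705) = 4 * 1.553705 = 6.21482, which rounds to 6.2148.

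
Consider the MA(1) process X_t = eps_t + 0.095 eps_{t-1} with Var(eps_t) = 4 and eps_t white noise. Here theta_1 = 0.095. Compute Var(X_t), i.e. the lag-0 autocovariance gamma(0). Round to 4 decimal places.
\gamma(0) = 4.0361

For an MA(q) process X_t = eps_t + sum_i theta_i eps_{t-i} with
Var(eps_t) = sigma^2, the variance is
  gamma(0) = sigma^2 * (1 + sum_i theta_i^2).
  sum_i theta_i^2 = (0.095)^2 = 0.009025.
  gamma(0) = 4 * (1 + 0.009025) = 4 * 1.009025 = 4.0361.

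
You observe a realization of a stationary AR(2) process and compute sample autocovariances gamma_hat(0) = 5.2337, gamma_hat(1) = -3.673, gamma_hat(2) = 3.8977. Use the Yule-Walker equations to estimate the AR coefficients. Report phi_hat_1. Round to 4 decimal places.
\hat\phi_{1} = -0.3530

The Yule-Walker equations for an AR(p) process read, in matrix form,
  Gamma_p phi = r_p,   with   (Gamma_p)_{ij} = gamma(|i - j|),
                       (r_p)_i = gamma(i),   i,j = 1..p.
Substitute the sample gammas (Toeplitz matrix and right-hand side of size 2):
  Gamma_p = [[5.2337, -3.673], [-3.673, 5.2337]]
  r_p     = [-3.673, 3.8977]
Written out:
  5.2337 phi_1 - 3.673 phi_2 = -3.673
  -3.673 phi_1 + 5.2337 phi_2 = 3.8977
Solve by Cramer's rule:
  det = gamma(0)^2 - gamma(1)^2 = (5.2337)^2 - (-3.673)^2 = 27.39161569 - 13.490929 = 13.90068669
  phi_hat_1 = [gamma(1) gamma(0) - gamma(1) gamma(2)] / det = [(-3.673)(5.2337) - (-3.673)(3.8977)] / 13.90068669 = -4.907128 / 13.90068669 = -0.353
  phi_hat_2 = [gamma(0) gamma(2) - gamma(1)^2] / det = [(5.2337)(3.8977) - (-3.673)^2] / 13.90068669 = 6.90846349 / 13.90068669 = 0.497
So phi_hat = [-0.3530, 0.4970].
Therefore phi_hat_1 = -0.3530.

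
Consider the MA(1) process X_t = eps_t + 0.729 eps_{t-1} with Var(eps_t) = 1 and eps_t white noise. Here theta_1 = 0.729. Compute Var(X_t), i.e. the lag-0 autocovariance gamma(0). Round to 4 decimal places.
\gamma(0) = 1.5314

For an MA(q) process X_t = eps_t + sum_i theta_i eps_{t-i} with
Var(eps_t) = sigma^2, the variance is
  gamma(0) = sigma^2 * (1 + sum_i theta_i^2).
  sum_i theta_i^2 = (0.729)^2 = 0.531441.
  gamma(0) = 1 * (1 + 0.531441) = 1 * 1.531441 = 1.531441, which rounds to 1.5314.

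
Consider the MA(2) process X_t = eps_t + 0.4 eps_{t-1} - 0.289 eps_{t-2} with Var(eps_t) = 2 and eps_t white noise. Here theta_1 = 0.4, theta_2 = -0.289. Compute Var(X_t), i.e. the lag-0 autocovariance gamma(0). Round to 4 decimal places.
\gamma(0) = 2.4870

For an MA(q) process X_t = eps_t + sum_i theta_i eps_{t-i} with
Var(eps_t) = sigma^2, the variance is
  gamma(0) = sigma^2 * (1 + sum_i theta_i^2).
  sum_i theta_i^2 = (0.4)^2 + (-0.289)^2 = 0.16 + 0.083521 = 0.243521.
  gamma(0) = 2 * (1 + 0.243521) = 2 * 1.243521 = 2.487042, which rounds to 2.4870.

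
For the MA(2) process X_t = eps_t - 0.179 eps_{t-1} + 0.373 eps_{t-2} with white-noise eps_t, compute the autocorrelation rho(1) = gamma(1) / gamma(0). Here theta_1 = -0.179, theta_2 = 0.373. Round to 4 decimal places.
\rho(1) = -0.2098

For an MA(q) process with theta_0 = 1, the autocovariance is
  gamma(k) = sigma^2 * sum_{i=0..q-k} theta_i * theta_{i+k},
and rho(k) = gamma(k) / gamma(0). Sigma^2 cancels.
  numerator   = (1)*(-0.179) + (-0.179)*(0.373) = -0.245767.
  denominator = (1)^2 + (-0.179)^2 + (0.373)^2 = 1.17117.
  rho(1) = -0.245767 / 1.17117 = -0.2098.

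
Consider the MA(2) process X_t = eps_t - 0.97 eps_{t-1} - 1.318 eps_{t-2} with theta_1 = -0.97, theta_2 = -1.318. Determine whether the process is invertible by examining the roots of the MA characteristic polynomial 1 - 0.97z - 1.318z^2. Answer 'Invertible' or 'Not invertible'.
\text{Not invertible}

The MA(q) characteristic polynomial is P(z) = 1 - 0.97z - 1.318z^2.
Invertibility requires all roots to lie outside the unit circle, i.e. |z| > 1 for every root.
Set 1 + (-0.97) z + (-1.318) z^2 = 0, i.e. a z^2 + b z + c = 0 with a = -1.318, b = -0.97, c = 1.
Discriminant D = b^2 - 4ac = (-0.97)^2 - 4*(-1.318)*1 = 0.9409 - (-5.272) = 6.2129.
D >= 0, so the roots are real: z = (-b +/- sqrt(D)) / (2a) = (0.97 +/- 2.492569) / (-2.636).
  z_1 = (0.97 + 2.492569) / (-2.636) = -1.3136,   |z_1| = 1.3136.
  z_2 = (0.97 - 2.492569) / (-2.636) = 0.5776,   |z_2| = 0.5776.
Moduli of all roots: 1.3136, 0.5776.
All moduli strictly greater than 1? No.
Verdict: Not invertible.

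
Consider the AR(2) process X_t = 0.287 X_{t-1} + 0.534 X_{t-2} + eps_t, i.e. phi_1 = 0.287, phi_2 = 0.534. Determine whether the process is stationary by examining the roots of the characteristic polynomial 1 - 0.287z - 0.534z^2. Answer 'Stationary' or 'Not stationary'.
\text{Stationary}

The AR(p) characteristic polynomial is P(z) = 1 - 0.287z - 0.534z^2.
Stationarity requires all roots to lie outside the unit circle, i.e. |z| > 1 for every root.
Set 1 + (-0.287) z + (-0.534) z^2 = 0, i.e. a z^2 + b z + c = 0 with a = -0.534, b = -0.287, c = 1.
Discriminant D = b^2 - 4ac = (-0.287)^2 - 4*(-0.534)*1 = 0.082369 - (-2.136) = 2.218369.
D >= 0, so the roots are real: z = (-b +/- sqrt(D)) / (2a) = (0.287 +/- 1.489419) / (-1.068).
  z_1 = (0.287 + 1.489419) / (-1.068) = -1.6633,   |z_1| = 1.6633.
  z_2 = (0.287 - 1.489419) / (-1.068) = 1.1259,   |z_2| = 1.1259.
Moduli of all roots: 1.6633, 1.1259.
All moduli strictly greater than 1? Yes.
Verdict: Stationary.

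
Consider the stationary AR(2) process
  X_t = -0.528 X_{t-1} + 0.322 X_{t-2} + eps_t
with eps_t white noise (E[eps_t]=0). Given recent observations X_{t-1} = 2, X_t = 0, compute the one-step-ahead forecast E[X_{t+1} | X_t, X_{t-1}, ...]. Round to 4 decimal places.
E[X_{t+1} \mid \mathcal F_t] = 0.6440

For an AR(p) model X_t = c + sum_i phi_i X_{t-i} + eps_t, the
one-step-ahead conditional mean is
  E[X_{t+1} | X_t, ...] = c + sum_i phi_i X_{t+1-i}.
Substitute known values:
  E[X_{t+1} | ...] = (-0.528) * (0) + (0.322) * (2)
                   = 0.6440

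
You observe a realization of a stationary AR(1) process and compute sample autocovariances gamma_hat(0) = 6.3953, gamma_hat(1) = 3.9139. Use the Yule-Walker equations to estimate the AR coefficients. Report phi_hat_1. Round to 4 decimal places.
\hat\phi_{1} = 0.6120

The Yule-Walker equations for an AR(p) process read, in matrix form,
  Gamma_p phi = r_p,   with   (Gamma_p)_{ij} = gamma(|i - j|),
                       (r_p)_i = gamma(i),   i,j = 1..p.
Substitute the sample gammas (Toeplitz matrix and right-hand side of size 1):
  Gamma_p = [[6.3953]]
  r_p     = [3.9139]
With p = 1 this is the single equation gamma(0) phi_1 = gamma(1):
  phi_hat_1 = gamma(1) / gamma(0) = 3.9139 / 6.3953 = 0.6120.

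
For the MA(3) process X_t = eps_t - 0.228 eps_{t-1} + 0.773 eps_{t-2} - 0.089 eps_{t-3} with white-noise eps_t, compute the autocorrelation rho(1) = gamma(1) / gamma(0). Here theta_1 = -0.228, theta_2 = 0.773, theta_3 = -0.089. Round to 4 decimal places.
\rho(1) = -0.2854

For an MA(q) process with theta_0 = 1, the autocovariance is
  gamma(k) = sigma^2 * sum_{i=0..q-k} theta_i * theta_{i+k},
and rho(k) = gamma(k) / gamma(0). Sigma^2 cancels.
  numerator   = (1)*(-0.228) + (-0.228)*(0.773) + (0.773)*(-0.089) = -0.473041.
  denominator = (1)^2 + (-0.228)^2 + (0.773)^2 + (-0.089)^2 = 1.657434.
  rho(1) = -0.473041 / 1.657434 = -0.2854.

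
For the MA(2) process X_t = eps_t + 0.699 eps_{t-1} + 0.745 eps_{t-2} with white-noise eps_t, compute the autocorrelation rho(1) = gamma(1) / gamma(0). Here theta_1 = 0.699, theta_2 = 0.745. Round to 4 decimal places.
\rho(1) = 0.5969

For an MA(q) process with theta_0 = 1, the autocovariance is
  gamma(k) = sigma^2 * sum_{i=0..q-k} theta_i * theta_{i+k},
and rho(k) = gamma(k) / gamma(0). Sigma^2 cancels.
  numerator   = (1)*(0.699) + (0.699)*(0.745) = 1.219755.
  denominator = (1)^2 + (0.699)^2 + (0.745)^2 = 2.043626.
  rho(1) = 1.219755 / 2.043626 = 0.5969.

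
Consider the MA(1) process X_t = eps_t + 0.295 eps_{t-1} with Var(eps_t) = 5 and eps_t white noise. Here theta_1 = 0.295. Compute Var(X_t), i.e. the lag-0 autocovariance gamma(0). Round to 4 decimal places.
\gamma(0) = 5.4351

For an MA(q) process X_t = eps_t + sum_i theta_i eps_{t-i} with
Var(eps_t) = sigma^2, the variance is
  gamma(0) = sigma^2 * (1 + sum_i theta_i^2).
  sum_i theta_i^2 = (0.295)^2 = 0.087025.
  gamma(0) = 5 * (1 + 0.087025) = 5 * 1.087025 = 5.435125, which rounds to 5.4351.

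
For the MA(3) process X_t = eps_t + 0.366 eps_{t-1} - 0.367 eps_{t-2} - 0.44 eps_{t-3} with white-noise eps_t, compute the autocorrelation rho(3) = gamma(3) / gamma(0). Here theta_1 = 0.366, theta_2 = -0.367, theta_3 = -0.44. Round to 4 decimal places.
\rho(3) = -0.3009

For an MA(q) process with theta_0 = 1, the autocovariance is
  gamma(k) = sigma^2 * sum_{i=0..q-k} theta_i * theta_{i+k},
and rho(k) = gamma(k) / gamma(0). Sigma^2 cancels.
  numerator   = (1)*(-0.44) = -0.44.
  denominator = (1)^2 + (0.366)^2 + (-0.367)^2 + (-0.44)^2 = 1.462245.
  rho(3) = -0.44 / 1.462245 = -0.3009.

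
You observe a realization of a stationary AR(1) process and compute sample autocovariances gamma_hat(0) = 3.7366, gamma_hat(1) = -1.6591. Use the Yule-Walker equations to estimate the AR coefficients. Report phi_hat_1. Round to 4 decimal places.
\hat\phi_{1} = -0.4440

The Yule-Walker equations for an AR(p) process read, in matrix form,
  Gamma_p phi = r_p,   with   (Gamma_p)_{ij} = gamma(|i - j|),
                       (r_p)_i = gamma(i),   i,j = 1..p.
Substitute the sample gammas (Toeplitz matrix and right-hand side of size 1):
  Gamma_p = [[3.7366]]
  r_p     = [-1.6591]
With p = 1 this is the single equation gamma(0) phi_1 = gamma(1):
  phi_hat_1 = gamma(1) / gamma(0) = -1.6591 / 3.7366 = -0.4440.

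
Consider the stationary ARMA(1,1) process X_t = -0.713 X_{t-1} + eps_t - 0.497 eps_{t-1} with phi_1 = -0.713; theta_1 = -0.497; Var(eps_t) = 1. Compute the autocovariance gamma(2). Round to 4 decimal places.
\gamma(2) = 2.3767

Multiply the model equation by X_{t-k} and take expectations. With theta_0 = psi_0 = 1 and psi_j the MA(infinity) weights, this gives
  gamma(k) - sum_i phi_i gamma(k-i) = c_k,
  c_k = sigma^2 * sum_{j=k..q} theta_j psi_{j-k}   (c_k = 0 for k > q),
using gamma(-m) = gamma(m).
psi-weights needed (psi_j = theta_j + sum_i phi_i psi_{j-i}):
  psi_1 = theta_1 + phi_1 = -0.497 + (-0.713) = -1.21
Right-hand sides:
  c_0 = sigma^2 (1 + theta_1 psi_1) = 1 * (1 + (-0.497)(-1.21)) = 1 * 1.60137 = 1.60137
  c_1 = sigma^2 theta_1 = 1 * (-0.497) = -0.497
  c_2 = 0
Equations for k = 0 and k = 1 (AR order 1):
  gamma(0) = phi_1 gamma(1) + c_0
  gamma(1) = phi_1 gamma(0) + c_1
Substituting the second into the first: gamma(0) (1 - phi_1^2) = c_0 + phi_1 c_1, so
  gamma(0) = (c_0 + phi_1 c_1) / (1 - phi_1^2) = (1.60137 + (-0.713)(-0.497)) / (1 - (-0.713)^2) = 1.955731 / 0.491631 = 3.978047.
  gamma(1) = phi_1 gamma(0) + c_1 = (-0.713)(3.978047) + (-0.497) = -3.333347.
For k = 2 (> q): gamma(2) = phi_1 gamma(1) = (-0.713)(-3.333347) = 2.376677.
Therefore gamma(2) = 2.3767 (to 4 decimal places).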